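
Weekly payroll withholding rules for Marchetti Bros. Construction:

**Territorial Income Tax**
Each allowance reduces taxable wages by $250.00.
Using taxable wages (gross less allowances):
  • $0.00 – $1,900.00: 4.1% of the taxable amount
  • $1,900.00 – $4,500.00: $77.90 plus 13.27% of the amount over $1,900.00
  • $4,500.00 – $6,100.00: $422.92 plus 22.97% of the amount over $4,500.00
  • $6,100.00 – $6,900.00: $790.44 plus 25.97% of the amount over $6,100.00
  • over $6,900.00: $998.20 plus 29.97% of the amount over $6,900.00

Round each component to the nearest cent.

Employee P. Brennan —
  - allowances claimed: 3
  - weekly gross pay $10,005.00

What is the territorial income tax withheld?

Territorial Income Tax: taxable = $10,005.00 − 3×$250.00 = $9,255.00
  $998.20 + 29.97% × ($9,255.00 − $6,900.00) = $998.20 + 29.97% × $2,355.00 = $1,703.99

$1,703.99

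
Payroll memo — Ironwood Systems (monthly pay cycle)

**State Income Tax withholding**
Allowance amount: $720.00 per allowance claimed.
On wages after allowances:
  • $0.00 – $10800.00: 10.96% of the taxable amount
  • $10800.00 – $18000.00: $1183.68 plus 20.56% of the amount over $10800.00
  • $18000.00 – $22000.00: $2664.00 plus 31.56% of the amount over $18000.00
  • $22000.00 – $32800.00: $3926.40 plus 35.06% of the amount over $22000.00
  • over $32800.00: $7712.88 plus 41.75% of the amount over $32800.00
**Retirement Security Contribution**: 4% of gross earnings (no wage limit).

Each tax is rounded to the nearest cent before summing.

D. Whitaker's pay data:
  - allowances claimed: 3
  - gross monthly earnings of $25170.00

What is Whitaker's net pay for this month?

$19882.69

State Income Tax: taxable = $25170.00 − 3×$720.00 = $23010.00
  $3926.40 + 35.06% × ($23010.00 − $22000.00) = $3926.40 + 35.06% × $1010.00 = $4280.51
Retirement Security Contribution: 4% × $25170.00 = $1006.80
Total withheld: $4280.51 + $1006.80 = $5287.31
Net pay: $25170.00 − $5287.31 = $19882.69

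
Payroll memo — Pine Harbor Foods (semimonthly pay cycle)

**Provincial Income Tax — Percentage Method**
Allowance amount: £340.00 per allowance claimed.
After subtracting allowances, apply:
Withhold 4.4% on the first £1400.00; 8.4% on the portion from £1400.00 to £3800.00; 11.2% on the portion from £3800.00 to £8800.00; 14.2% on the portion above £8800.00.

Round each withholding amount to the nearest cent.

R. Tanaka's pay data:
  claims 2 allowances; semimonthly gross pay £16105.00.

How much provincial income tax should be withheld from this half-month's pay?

Provincial Income Tax: taxable = £16105.00 − 2×£340.00 = £15425.00
  £823.20 + 14.2% × (£15425.00 − £8800.00) = £823.20 + 14.2% × £6625.00 = £1763.95

£1763.95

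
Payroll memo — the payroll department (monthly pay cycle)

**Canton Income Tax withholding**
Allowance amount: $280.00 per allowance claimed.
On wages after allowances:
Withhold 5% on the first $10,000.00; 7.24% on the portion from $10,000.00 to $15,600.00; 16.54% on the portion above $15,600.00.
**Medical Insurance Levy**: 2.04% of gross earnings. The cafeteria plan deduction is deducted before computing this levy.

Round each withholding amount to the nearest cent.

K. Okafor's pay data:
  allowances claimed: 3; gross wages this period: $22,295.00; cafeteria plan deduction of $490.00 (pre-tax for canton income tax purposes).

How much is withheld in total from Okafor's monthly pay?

$2,237.63

Canton Income Tax: taxable = $22,295.00 − $490.00 − 3×$280.00 = $20,965.00
  $905.44 + 16.54% × ($20,965.00 − $15,600.00) = $905.44 + 16.54% × $5,365.00 = $1,792.81
Medical Insurance Levy: 2.04% × $21,805.00 = $444.82
Total: $1,792.81 + $444.82 = $2,237.63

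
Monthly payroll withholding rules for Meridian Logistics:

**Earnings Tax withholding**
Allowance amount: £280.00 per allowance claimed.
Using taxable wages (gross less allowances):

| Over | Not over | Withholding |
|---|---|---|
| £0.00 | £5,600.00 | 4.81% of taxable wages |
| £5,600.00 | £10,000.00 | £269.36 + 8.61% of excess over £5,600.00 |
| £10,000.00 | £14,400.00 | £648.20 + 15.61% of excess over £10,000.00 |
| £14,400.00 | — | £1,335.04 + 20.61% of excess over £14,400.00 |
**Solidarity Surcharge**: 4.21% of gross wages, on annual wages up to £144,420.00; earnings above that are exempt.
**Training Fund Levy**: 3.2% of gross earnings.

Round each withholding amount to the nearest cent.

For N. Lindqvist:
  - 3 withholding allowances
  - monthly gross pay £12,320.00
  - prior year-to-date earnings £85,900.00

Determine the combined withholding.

Earnings Tax: taxable = £12,320.00 − 3×£280.00 = £11,480.00
  £648.20 + 15.61% × (£11,480.00 − £10,000.00) = £648.20 + 15.61% × £1,480.00 = £879.23
Solidarity Surcharge: 4.21% × £12,320.00 = £518.67
Training Fund Levy: 3.2% × £12,320.00 = £394.24
Total: £879.23 + £518.67 + £394.24 = £1,792.14

£1,792.14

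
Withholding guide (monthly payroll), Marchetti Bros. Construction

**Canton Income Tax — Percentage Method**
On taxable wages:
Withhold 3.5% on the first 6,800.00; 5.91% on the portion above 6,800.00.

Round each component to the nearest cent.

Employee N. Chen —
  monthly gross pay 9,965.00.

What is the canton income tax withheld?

425.05

Canton Income Tax: taxable = 9,965.00
  238.00 + 5.91% × (9,965.00 − 6,800.00) = 238.00 + 5.91% × 3,165.00 = 425.05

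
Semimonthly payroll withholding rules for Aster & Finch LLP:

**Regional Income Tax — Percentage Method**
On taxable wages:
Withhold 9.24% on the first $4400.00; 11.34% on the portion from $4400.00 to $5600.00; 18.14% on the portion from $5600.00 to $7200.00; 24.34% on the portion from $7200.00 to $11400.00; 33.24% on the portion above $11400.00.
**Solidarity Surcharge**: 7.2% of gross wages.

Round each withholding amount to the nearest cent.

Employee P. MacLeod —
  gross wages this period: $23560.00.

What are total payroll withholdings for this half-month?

$7593.46

Regional Income Tax: taxable = $23560.00
  $1855.16 + 33.24% × ($23560.00 − $11400.00) = $1855.16 + 33.24% × $12160.00 = $5897.14
Solidarity Surcharge: 7.2% × $23560.00 = $1696.32
Total: $5897.14 + $1696.32 = $7593.46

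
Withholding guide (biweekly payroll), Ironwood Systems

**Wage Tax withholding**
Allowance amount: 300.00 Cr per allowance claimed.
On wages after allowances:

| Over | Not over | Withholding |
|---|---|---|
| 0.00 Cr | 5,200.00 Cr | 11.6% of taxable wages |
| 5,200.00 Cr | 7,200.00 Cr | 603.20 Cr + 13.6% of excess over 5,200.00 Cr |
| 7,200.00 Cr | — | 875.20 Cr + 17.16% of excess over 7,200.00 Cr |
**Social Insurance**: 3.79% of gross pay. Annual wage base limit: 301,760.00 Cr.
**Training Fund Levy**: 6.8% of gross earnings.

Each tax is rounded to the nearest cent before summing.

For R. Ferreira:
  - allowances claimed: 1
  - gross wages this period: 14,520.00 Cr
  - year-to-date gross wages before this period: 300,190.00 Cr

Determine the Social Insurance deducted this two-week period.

Social Insurance: cap 301,760.00 Cr − YTD 300,190.00 Cr = 1,570.00 Cr subject; 3.79% × 1,570.00 Cr = 59.50 Cr

59.50 Cr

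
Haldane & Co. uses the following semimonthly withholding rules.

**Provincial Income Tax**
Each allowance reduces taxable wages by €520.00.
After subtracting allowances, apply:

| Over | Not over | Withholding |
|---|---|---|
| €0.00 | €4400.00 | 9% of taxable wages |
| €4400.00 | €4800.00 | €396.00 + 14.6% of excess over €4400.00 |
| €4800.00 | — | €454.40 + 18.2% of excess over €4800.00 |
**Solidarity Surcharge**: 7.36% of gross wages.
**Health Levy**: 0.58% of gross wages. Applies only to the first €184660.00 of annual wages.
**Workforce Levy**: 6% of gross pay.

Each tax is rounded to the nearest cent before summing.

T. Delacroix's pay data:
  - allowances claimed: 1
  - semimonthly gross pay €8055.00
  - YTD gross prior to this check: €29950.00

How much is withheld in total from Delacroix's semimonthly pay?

Provincial Income Tax: taxable = €8055.00 − 1×€520.00 = €7535.00
  €454.40 + 18.2% × (€7535.00 − €4800.00) = €454.40 + 18.2% × €2735.00 = €952.17
Solidarity Surcharge: 7.36% × €8055.00 = €592.85
Health Levy: 0.58% × €8055.00 = €46.72
Workforce Levy: 6% × €8055.00 = €483.30
Total: €952.17 + €592.85 + €46.72 + €483.30 = €2075.04

€2075.04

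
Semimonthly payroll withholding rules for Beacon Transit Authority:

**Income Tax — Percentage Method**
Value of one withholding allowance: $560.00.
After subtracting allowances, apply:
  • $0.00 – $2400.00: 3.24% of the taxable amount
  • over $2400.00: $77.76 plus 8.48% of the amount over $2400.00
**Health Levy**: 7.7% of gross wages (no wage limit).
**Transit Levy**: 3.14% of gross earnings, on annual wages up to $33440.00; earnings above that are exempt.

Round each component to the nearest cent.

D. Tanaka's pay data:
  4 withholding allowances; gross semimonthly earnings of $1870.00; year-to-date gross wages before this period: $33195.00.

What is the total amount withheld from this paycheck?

$151.68

Income Tax: taxable = $1870.00 − 4×$560.00 = $-370.00
  Taxable ≤ 0 → $0.00
Health Levy: 7.7% × $1870.00 = $143.99
Transit Levy: cap $33440.00 − YTD $33195.00 = $245.00 subject; 3.14% × $245.00 = $7.69
Total: $0.00 + $143.99 + $7.69 = $151.68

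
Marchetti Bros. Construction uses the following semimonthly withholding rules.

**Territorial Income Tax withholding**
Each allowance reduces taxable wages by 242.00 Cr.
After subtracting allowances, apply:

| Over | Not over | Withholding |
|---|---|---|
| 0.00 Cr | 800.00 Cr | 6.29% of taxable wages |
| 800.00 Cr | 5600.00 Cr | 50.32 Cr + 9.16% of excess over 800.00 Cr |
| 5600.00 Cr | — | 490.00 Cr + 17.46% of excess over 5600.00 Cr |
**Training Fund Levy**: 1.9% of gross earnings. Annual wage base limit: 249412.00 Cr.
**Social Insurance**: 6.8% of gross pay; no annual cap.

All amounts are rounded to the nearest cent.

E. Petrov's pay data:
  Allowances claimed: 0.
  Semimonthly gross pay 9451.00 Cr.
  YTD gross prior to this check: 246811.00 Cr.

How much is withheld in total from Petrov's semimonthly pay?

Territorial Income Tax: taxable = 9451.00 Cr
  490.00 Cr + 17.46% × (9451.00 Cr − 5600.00 Cr) = 490.00 Cr + 17.46% × 3851.00 Cr = 1162.38 Cr
Training Fund Levy: cap 249412.00 Cr − YTD 246811.00 Cr = 2601.00 Cr subject; 1.9% × 2601.00 Cr = 49.42 Cr
Social Insurance: 6.8% × 9451.00 Cr = 642.67 Cr
Total: 1162.38 Cr + 49.42 Cr + 642.67 Cr = 1854.47 Cr

1854.47 Cr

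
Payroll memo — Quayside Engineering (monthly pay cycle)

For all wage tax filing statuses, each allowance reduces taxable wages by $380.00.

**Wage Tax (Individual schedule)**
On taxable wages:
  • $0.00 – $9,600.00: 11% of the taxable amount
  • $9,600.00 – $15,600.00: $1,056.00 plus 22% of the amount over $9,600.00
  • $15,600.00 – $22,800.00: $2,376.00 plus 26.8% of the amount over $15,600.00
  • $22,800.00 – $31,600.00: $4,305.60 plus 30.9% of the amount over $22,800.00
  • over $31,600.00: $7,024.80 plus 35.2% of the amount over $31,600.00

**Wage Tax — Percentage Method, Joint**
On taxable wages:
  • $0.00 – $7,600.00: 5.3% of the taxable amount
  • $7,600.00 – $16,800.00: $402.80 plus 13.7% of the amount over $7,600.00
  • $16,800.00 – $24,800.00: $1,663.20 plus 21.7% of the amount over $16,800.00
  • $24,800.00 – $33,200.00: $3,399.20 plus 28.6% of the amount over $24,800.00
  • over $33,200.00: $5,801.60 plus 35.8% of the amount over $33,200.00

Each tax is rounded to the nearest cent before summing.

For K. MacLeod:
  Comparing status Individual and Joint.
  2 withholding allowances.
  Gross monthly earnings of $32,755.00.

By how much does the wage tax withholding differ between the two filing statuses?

$1,706.87

Wage Tax (Individual): taxable = $32,755.00 − 2×$380.00 = $31,995.00
  $7,024.80 + 35.2% × ($31,995.00 − $31,600.00) = $7,024.80 + 35.2% × $395.00 = $7,163.84
Wage Tax (Joint): taxable = $32,755.00 − 2×$380.00 = $31,995.00
  $3,399.20 + 28.6% × ($31,995.00 − $24,800.00) = $3,399.20 + 28.6% × $7,195.00 = $5,456.97
Difference: |$7,163.84 − $5,456.97| = $1,706.87 (higher under Individual)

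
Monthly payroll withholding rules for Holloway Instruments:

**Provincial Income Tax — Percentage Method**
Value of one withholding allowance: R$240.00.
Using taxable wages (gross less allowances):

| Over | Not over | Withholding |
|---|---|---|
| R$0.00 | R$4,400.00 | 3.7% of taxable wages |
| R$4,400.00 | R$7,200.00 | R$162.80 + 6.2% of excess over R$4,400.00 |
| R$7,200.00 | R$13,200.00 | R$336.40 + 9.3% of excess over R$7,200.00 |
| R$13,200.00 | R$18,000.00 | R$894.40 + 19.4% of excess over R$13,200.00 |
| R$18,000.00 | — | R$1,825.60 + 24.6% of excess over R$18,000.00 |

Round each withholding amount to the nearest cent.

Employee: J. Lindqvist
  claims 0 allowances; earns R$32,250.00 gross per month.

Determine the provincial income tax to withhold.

Provincial Income Tax: taxable = R$32,250.00
  R$1,825.60 + 24.6% × (R$32,250.00 − R$18,000.00) = R$1,825.60 + 24.6% × R$14,250.00 = R$5,331.10

R$5,331.10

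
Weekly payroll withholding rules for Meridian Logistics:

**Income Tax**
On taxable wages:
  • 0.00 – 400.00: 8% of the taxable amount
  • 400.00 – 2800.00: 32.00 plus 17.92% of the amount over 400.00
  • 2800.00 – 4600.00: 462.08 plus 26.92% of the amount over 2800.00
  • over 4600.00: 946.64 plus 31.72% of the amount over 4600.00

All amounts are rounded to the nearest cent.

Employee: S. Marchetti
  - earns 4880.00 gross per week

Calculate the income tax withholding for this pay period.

Income Tax: taxable = 4880.00
  946.64 + 31.72% × (4880.00 − 4600.00) = 946.64 + 31.72% × 280.00 = 1035.46

1035.46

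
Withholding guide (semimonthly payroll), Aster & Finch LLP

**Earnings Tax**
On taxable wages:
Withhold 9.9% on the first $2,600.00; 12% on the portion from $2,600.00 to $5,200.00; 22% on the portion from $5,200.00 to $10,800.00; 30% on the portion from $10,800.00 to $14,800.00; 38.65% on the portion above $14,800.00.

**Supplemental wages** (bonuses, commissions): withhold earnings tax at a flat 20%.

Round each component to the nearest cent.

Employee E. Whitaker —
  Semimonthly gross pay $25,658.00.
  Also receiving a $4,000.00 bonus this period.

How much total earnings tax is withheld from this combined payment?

$7,998.02

Earnings Tax: taxable = $25,658.00
  $3,001.40 + 38.65% × ($25,658.00 − $14,800.00) = $3,001.40 + 38.65% × $10,858.00 = $7,198.02
Supplemental (20% flat on bonus): 20% × $4,000.00 = $800.00
Total earnings tax: $7,198.02 + $800.00 = $7,998.02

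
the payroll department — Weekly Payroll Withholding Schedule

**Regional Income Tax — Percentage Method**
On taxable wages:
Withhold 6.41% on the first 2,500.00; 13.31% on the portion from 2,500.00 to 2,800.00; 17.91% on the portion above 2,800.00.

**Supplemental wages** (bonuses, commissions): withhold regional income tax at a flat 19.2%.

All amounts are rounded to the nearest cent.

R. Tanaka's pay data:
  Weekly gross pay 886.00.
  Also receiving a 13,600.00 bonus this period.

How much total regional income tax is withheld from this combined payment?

2,667.99

Regional Income Tax: taxable = 886.00
  6.41% × 886.00 = 56.79
Supplemental (19.2% flat on bonus): 19.2% × 13,600.00 = 2,611.20
Total regional income tax: 56.79 + 2,611.20 = 2,667.99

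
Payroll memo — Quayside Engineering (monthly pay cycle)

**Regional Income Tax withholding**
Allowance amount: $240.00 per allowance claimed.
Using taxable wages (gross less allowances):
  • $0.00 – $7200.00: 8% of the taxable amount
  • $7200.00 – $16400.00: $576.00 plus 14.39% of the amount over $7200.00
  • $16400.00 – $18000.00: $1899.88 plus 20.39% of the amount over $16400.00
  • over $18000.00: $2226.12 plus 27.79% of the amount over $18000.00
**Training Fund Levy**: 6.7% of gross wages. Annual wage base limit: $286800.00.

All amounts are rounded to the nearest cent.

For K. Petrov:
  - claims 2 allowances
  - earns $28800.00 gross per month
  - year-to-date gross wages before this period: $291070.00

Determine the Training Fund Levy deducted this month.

$0.00

Training Fund Levy: YTD $291070.00 ≥ cap $286800.00 → $0.00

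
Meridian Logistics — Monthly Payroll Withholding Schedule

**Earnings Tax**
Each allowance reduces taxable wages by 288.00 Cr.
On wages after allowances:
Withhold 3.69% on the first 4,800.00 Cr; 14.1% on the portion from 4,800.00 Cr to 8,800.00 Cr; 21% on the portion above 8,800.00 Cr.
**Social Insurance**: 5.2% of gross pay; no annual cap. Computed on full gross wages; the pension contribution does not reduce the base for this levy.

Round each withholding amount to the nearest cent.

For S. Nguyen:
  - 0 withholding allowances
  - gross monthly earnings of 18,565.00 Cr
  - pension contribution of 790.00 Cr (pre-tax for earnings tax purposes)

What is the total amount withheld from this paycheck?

3,591.25 Cr

Earnings Tax: taxable = 18,565.00 Cr − 790.00 Cr = 17,775.00 Cr
  741.12 Cr + 21% × (17,775.00 Cr − 8,800.00 Cr) = 741.12 Cr + 21% × 8,975.00 Cr = 2,625.87 Cr
Social Insurance: 5.2% × 18,565.00 Cr = 965.38 Cr
Total: 2,625.87 Cr + 965.38 Cr = 3,591.25 Cr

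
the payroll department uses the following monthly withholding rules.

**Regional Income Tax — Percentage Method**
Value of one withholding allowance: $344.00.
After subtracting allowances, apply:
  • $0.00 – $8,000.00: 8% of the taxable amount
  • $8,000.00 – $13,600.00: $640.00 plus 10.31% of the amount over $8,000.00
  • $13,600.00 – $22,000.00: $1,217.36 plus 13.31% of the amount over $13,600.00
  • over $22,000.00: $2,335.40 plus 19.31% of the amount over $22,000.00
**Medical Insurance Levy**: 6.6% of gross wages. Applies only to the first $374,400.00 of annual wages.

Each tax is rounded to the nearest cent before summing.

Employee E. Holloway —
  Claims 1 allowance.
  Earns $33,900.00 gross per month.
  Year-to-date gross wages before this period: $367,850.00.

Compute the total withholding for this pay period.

Regional Income Tax: taxable = $33,900.00 − 1×$344.00 = $33,556.00
  $2,335.40 + 19.31% × ($33,556.00 − $22,000.00) = $2,335.40 + 19.31% × $11,556.00 = $4,566.86
Medical Insurance Levy: cap $374,400.00 − YTD $367,850.00 = $6,550.00 subject; 6.6% × $6,550.00 = $432.30
Total: $4,566.86 + $432.30 = $4,999.16

$4,999.16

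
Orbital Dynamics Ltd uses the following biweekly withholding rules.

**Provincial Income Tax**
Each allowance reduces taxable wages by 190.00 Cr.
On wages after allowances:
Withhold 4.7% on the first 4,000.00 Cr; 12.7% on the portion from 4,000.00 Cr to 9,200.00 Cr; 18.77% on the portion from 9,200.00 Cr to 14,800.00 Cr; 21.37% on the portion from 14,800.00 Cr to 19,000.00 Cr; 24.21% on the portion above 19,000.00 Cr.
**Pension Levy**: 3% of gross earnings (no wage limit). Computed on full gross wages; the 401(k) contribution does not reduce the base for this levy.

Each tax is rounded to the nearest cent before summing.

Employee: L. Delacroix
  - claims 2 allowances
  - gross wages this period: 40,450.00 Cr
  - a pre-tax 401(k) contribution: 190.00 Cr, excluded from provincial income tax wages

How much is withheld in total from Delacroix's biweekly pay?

9,065.61 Cr

Provincial Income Tax: taxable = 40,450.00 Cr − 190.00 Cr − 2×190.00 Cr = 39,880.00 Cr
  2,797.06 Cr + 24.21% × (39,880.00 Cr − 19,000.00 Cr) = 2,797.06 Cr + 24.21% × 20,880.00 Cr = 7,852.11 Cr
Pension Levy: 3% × 40,450.00 Cr = 1,213.50 Cr
Total: 7,852.11 Cr + 1,213.50 Cr = 9,065.61 Cr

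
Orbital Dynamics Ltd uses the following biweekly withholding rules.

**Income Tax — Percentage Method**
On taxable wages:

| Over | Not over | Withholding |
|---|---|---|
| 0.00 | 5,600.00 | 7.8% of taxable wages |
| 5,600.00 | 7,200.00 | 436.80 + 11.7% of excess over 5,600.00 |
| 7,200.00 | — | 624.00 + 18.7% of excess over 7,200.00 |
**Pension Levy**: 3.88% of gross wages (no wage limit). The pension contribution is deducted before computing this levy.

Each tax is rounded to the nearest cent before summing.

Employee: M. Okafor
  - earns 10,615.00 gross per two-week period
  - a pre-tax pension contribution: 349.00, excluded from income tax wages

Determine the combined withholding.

Income Tax: taxable = 10,615.00 − 349.00 = 10,266.00
  624.00 + 18.7% × (10,266.00 − 7,200.00) = 624.00 + 18.7% × 3,066.00 = 1,197.34
Pension Levy: 3.88% × 10,266.00 = 398.32
Total: 1,197.34 + 398.32 = 1,595.66

1,595.66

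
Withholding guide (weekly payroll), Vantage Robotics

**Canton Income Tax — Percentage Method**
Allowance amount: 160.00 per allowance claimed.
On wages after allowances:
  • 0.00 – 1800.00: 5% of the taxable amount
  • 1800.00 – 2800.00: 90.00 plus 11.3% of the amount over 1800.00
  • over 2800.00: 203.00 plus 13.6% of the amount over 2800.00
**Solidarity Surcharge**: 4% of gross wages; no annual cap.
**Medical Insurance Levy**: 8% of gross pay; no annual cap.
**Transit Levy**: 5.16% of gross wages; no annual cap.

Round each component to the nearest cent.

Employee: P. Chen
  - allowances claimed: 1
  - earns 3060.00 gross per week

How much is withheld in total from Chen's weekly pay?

741.70

Canton Income Tax: taxable = 3060.00 − 1×160.00 = 2900.00
  203.00 + 13.6% × (2900.00 − 2800.00) = 203.00 + 13.6% × 100.00 = 216.60
Solidarity Surcharge: 4% × 3060.00 = 122.40
Medical Insurance Levy: 8% × 3060.00 = 244.80
Transit Levy: 5.16% × 3060.00 = 157.90
Total: 216.60 + 122.40 + 244.80 + 157.90 = 741.70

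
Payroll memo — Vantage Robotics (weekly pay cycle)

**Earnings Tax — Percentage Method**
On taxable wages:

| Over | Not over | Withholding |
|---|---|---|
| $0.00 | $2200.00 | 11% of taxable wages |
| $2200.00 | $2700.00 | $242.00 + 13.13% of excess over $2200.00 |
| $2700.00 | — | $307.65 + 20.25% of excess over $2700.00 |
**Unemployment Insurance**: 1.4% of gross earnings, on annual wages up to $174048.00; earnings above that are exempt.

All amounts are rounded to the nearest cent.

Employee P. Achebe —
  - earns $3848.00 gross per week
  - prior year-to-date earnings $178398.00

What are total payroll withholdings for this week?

$540.12

Earnings Tax: taxable = $3848.00
  $307.65 + 20.25% × ($3848.00 − $2700.00) = $307.65 + 20.25% × $1148.00 = $540.12
Unemployment Insurance: YTD $178398.00 ≥ cap $174048.00 → $0.00
Total: $540.12 + $0.00 = $540.12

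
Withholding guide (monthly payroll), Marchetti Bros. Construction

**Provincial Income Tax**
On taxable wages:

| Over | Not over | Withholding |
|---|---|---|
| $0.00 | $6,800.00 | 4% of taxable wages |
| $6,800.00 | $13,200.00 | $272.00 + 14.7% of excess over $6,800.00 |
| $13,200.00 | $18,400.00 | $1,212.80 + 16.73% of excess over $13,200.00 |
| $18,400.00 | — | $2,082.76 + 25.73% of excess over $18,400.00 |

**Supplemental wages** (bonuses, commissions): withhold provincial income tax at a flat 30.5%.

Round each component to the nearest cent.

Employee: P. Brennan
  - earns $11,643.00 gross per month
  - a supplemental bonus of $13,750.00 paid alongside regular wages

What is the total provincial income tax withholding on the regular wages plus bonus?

Provincial Income Tax: taxable = $11,643.00
  $272.00 + 14.7% × ($11,643.00 − $6,800.00) = $272.00 + 14.7% × $4,843.00 = $983.92
Supplemental (30.5% flat on bonus): 30.5% × $13,750.00 = $4,193.75
Total provincial income tax: $983.92 + $4,193.75 = $5,177.67

$5,177.67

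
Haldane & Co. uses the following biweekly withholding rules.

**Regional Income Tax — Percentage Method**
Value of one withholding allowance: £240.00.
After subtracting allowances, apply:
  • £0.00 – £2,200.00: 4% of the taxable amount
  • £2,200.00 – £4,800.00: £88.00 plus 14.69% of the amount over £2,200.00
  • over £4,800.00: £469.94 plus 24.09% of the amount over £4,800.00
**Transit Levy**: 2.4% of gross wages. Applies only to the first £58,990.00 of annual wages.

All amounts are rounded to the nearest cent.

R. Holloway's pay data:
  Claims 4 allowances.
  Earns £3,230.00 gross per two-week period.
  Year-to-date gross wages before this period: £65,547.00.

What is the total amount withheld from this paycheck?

£98.28

Regional Income Tax: taxable = £3,230.00 − 4×£240.00 = £2,270.00
  £88.00 + 14.69% × (£2,270.00 − £2,200.00) = £88.00 + 14.69% × £70.00 = £98.28
Transit Levy: YTD £65,547.00 ≥ cap £58,990.00 → £0.00
Total: £98.28 + £0.00 = £98.28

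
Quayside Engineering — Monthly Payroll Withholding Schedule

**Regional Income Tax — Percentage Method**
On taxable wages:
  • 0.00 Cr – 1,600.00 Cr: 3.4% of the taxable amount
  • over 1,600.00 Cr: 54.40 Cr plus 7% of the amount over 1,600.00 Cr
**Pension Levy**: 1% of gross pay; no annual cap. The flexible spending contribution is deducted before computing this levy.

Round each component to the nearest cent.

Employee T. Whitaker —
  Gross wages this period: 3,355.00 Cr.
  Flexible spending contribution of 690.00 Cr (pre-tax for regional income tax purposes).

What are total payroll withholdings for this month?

155.60 Cr

Regional Income Tax: taxable = 3,355.00 Cr − 690.00 Cr = 2,665.00 Cr
  54.40 Cr + 7% × (2,665.00 Cr − 1,600.00 Cr) = 54.40 Cr + 7% × 1,065.00 Cr = 128.95 Cr
Pension Levy: 1% × 2,665.00 Cr = 26.65 Cr
Total: 128.95 Cr + 26.65 Cr = 155.60 Cr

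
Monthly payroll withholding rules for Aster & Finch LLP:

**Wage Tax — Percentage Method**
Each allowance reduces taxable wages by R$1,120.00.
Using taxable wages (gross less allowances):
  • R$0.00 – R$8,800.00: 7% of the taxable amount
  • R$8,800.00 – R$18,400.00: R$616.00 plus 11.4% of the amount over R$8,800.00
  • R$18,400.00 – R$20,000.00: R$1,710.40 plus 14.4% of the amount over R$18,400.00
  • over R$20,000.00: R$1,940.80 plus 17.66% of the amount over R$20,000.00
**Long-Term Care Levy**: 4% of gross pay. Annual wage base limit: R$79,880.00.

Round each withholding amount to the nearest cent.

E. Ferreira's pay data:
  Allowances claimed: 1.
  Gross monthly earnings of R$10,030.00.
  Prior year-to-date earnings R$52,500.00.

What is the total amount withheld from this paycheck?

Wage Tax: taxable = R$10,030.00 − 1×R$1,120.00 = R$8,910.00
  R$616.00 + 11.4% × (R$8,910.00 − R$8,800.00) = R$616.00 + 11.4% × R$110.00 = R$628.54
Long-Term Care Levy: 4% × R$10,030.00 = R$401.20
Total: R$628.54 + R$401.20 = R$1,029.74

R$1,029.74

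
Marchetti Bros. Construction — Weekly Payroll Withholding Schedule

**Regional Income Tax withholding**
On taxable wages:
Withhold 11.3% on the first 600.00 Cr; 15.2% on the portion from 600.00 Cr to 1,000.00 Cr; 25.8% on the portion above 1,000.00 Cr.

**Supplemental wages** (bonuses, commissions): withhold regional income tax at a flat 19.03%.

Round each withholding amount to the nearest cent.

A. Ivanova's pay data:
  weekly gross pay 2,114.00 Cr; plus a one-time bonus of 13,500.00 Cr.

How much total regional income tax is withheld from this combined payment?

Regional Income Tax: taxable = 2,114.00 Cr
  128.60 Cr + 25.8% × (2,114.00 Cr − 1,000.00 Cr) = 128.60 Cr + 25.8% × 1,114.00 Cr = 416.01 Cr
Supplemental (19.03% flat on bonus): 19.03% × 13,500.00 Cr = 2,569.05 Cr
Total regional income tax: 416.01 Cr + 2,569.05 Cr = 2,985.06 Cr

2,985.06 Cr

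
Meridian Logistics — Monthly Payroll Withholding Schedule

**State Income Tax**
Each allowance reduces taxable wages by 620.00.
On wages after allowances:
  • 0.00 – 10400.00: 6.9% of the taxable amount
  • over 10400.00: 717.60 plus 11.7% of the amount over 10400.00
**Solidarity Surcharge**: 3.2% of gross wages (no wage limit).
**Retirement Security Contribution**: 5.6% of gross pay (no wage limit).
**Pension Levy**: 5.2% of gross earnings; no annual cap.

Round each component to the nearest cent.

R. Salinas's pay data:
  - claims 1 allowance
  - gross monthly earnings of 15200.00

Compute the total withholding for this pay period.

State Income Tax: taxable = 15200.00 − 1×620.00 = 14580.00
  717.60 + 11.7% × (14580.00 − 10400.00) = 717.60 + 11.7% × 4180.00 = 1206.66
Solidarity Surcharge: 3.2% × 15200.00 = 486.40
Retirement Security Contribution: 5.6% × 15200.00 = 851.20
Pension Levy: 5.2% × 15200.00 = 790.40
Total: 1206.66 + 486.40 + 851.20 + 790.40 = 3334.66

3334.66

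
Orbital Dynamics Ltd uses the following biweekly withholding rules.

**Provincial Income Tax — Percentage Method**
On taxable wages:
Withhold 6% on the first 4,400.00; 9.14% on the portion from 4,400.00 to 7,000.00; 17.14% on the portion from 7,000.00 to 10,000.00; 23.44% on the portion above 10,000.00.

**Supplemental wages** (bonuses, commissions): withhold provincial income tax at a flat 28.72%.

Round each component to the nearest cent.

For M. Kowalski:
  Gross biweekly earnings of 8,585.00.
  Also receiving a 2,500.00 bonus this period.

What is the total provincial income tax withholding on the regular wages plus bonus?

1,491.31

Provincial Income Tax: taxable = 8,585.00
  501.64 + 17.14% × (8,585.00 − 7,000.00) = 501.64 + 17.14% × 1,585.00 = 773.31
Supplemental (28.72% flat on bonus): 28.72% × 2,500.00 = 718.00
Total provincial income tax: 773.31 + 718.00 = 1,491.31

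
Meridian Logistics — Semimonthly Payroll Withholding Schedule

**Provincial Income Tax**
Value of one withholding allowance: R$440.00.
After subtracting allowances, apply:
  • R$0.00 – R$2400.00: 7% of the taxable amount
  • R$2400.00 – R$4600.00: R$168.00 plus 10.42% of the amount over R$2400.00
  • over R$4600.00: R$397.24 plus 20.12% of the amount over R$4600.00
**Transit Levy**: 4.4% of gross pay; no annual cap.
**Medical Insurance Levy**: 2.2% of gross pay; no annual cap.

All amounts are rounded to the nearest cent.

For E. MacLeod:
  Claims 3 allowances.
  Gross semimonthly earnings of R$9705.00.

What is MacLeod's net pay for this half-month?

Provincial Income Tax: taxable = R$9705.00 − 3×R$440.00 = R$8385.00
  R$397.24 + 20.12% × (R$8385.00 − R$4600.00) = R$397.24 + 20.12% × R$3785.00 = R$1158.78
Transit Levy: 4.4% × R$9705.00 = R$427.02
Medical Insurance Levy: 2.2% × R$9705.00 = R$213.51
Total withheld: R$1158.78 + R$427.02 + R$213.51 = R$1799.31
Net pay: R$9705.00 − R$1799.31 = R$7905.69

R$7905.69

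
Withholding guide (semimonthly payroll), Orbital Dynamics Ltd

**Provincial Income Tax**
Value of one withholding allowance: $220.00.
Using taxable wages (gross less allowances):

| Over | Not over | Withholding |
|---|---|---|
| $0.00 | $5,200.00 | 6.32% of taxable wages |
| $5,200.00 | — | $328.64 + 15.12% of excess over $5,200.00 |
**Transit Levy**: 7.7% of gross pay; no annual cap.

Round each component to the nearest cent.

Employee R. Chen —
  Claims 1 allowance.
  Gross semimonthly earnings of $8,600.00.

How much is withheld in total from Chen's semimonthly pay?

Provincial Income Tax: taxable = $8,600.00 − 1×$220.00 = $8,380.00
  $328.64 + 15.12% × ($8,380.00 − $5,200.00) = $328.64 + 15.12% × $3,180.00 = $809.46
Transit Levy: 7.7% × $8,600.00 = $662.20
Total: $809.46 + $662.20 = $1,471.66

$1,471.66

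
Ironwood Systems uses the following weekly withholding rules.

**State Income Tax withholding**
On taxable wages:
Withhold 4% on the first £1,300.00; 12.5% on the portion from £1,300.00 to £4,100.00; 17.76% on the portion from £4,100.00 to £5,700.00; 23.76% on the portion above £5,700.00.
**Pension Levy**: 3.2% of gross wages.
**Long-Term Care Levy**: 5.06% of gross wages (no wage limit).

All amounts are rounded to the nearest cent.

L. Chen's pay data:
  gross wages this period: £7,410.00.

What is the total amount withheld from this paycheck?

£1,704.53

State Income Tax: taxable = £7,410.00
  £686.16 + 23.76% × (£7,410.00 − £5,700.00) = £686.16 + 23.76% × £1,710.00 = £1,092.46
Pension Levy: 3.2% × £7,410.00 = £237.12
Long-Term Care Levy: 5.06% × £7,410.00 = £374.95
Total: £1,092.46 + £237.12 + £374.95 = £1,704.53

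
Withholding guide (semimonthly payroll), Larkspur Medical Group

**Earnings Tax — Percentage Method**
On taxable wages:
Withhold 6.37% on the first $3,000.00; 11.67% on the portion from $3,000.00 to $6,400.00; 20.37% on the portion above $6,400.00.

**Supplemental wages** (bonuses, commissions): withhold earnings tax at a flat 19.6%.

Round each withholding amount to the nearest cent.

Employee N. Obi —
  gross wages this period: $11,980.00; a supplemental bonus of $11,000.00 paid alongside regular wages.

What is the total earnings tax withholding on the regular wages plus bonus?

Earnings Tax: taxable = $11,980.00
  $587.88 + 20.37% × ($11,980.00 − $6,400.00) = $587.88 + 20.37% × $5,580.00 = $1,724.53
Supplemental (19.6% flat on bonus): 19.6% × $11,000.00 = $2,156.00
Total earnings tax: $1,724.53 + $2,156.00 = $3,880.53

$3,880.53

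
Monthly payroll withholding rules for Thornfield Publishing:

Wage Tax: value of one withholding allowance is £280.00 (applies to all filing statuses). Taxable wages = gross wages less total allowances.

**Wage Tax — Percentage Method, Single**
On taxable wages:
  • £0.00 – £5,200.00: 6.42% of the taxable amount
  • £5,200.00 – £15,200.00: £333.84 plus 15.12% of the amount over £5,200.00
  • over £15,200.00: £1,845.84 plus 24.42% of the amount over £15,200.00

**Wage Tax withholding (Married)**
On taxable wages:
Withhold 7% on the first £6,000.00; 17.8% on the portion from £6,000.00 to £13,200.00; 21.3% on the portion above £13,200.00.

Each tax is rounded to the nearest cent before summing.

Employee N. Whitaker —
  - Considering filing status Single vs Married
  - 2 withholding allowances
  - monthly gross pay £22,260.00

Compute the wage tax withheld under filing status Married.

Wage Tax (Married): taxable = £22,260.00 − 2×£280.00 = £21,700.00
  £1,701.60 + 21.3% × (£21,700.00 − £13,200.00) = £1,701.60 + 21.3% × £8,500.00 = £3,512.10

£3,512.10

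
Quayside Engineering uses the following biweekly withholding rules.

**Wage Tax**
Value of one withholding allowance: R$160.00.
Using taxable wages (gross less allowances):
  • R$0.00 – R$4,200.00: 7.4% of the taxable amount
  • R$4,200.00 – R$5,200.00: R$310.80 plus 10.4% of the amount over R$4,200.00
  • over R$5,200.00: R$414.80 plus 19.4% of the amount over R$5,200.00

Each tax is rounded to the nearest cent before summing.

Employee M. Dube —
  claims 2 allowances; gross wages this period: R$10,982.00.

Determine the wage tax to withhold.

Wage Tax: taxable = R$10,982.00 − 2×R$160.00 = R$10,662.00
  R$414.80 + 19.4% × (R$10,662.00 − R$5,200.00) = R$414.80 + 19.4% × R$5,462.00 = R$1,474.43

R$1,474.43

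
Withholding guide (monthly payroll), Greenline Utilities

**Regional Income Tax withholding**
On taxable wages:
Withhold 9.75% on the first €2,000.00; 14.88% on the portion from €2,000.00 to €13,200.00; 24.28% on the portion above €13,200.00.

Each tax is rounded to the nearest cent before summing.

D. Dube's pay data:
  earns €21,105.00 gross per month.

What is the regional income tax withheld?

Regional Income Tax: taxable = €21,105.00
  €1,861.56 + 24.28% × (€21,105.00 − €13,200.00) = €1,861.56 + 24.28% × €7,905.00 = €3,780.89

€3,780.89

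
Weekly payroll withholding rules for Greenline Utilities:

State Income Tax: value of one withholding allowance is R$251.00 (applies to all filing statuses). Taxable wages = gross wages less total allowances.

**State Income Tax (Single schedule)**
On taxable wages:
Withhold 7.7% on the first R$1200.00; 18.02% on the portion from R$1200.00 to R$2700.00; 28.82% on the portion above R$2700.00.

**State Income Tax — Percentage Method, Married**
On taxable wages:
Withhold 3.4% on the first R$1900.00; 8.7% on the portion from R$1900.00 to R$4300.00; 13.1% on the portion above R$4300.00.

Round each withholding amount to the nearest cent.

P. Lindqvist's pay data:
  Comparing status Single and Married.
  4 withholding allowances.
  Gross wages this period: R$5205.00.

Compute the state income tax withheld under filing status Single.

State Income Tax (Single): taxable = R$5205.00 − 4×R$251.00 = R$4201.00
  R$362.70 + 28.82% × (R$4201.00 − R$2700.00) = R$362.70 + 28.82% × R$1501.00 = R$795.29

R$795.29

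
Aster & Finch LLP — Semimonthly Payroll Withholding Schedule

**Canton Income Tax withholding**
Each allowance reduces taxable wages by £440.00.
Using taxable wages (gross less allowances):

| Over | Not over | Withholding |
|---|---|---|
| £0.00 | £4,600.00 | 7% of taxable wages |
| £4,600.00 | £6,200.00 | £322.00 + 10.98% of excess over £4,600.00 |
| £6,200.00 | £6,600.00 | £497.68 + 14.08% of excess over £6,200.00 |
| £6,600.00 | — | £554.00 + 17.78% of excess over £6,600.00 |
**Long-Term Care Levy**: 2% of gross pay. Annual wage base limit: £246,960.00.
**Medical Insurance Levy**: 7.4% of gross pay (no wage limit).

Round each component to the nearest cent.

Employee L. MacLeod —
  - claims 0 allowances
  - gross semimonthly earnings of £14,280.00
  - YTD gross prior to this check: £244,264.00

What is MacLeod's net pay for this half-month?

Canton Income Tax: taxable = £14,280.00
  £554.00 + 17.78% × (£14,280.00 − £6,600.00) = £554.00 + 17.78% × £7,680.00 = £1,919.50
Long-Term Care Levy: cap £246,960.00 − YTD £244,264.00 = £2,696.00 subject; 2% × £2,696.00 = £53.92
Medical Insurance Levy: 7.4% × £14,280.00 = £1,056.72
Total withheld: £1,919.50 + £53.92 + £1,056.72 = £3,030.14
Net pay: £14,280.00 − £3,030.14 = £11,249.86

£11,249.86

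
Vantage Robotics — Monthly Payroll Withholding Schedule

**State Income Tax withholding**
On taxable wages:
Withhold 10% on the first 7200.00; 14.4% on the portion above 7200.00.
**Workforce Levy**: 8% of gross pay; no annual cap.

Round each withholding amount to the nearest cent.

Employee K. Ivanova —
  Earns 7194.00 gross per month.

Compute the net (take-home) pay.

5899.08

State Income Tax: taxable = 7194.00
  10% × 7194.00 = 719.40
Workforce Levy: 8% × 7194.00 = 575.52
Total withheld: 719.40 + 575.52 = 1294.92
Net pay: 7194.00 − 1294.92 = 5899.08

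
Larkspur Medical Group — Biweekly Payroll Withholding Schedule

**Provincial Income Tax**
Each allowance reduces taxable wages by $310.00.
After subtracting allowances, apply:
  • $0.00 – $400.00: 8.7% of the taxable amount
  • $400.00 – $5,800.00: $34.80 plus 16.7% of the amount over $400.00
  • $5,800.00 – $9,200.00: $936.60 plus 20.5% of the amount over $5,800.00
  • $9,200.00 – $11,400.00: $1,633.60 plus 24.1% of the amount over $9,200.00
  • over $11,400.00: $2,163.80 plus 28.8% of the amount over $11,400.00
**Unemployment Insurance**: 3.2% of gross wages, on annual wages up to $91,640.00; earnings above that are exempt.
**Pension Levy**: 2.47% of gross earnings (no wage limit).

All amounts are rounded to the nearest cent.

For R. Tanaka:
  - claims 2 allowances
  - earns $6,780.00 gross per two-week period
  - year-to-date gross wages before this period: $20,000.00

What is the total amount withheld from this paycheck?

Provincial Income Tax: taxable = $6,780.00 − 2×$310.00 = $6,160.00
  $936.60 + 20.5% × ($6,160.00 − $5,800.00) = $936.60 + 20.5% × $360.00 = $1,010.40
Unemployment Insurance: 3.2% × $6,780.00 = $216.96
Pension Levy: 2.47% × $6,780.00 = $167.47
Total: $1,010.40 + $216.96 + $167.47 = $1,394.83

$1,394.83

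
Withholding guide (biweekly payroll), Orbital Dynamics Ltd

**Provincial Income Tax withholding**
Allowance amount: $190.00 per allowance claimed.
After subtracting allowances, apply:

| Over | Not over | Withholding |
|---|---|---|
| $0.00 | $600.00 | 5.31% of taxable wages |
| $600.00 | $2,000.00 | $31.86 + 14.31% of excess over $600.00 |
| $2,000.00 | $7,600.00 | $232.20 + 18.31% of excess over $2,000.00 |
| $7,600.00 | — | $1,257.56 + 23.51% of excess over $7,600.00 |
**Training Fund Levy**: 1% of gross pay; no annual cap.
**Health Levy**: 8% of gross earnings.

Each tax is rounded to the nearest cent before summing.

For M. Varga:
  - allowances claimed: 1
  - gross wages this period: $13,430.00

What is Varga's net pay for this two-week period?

Provincial Income Tax: taxable = $13,430.00 − 1×$190.00 = $13,240.00
  $1,257.56 + 23.51% × ($13,240.00 − $7,600.00) = $1,257.56 + 23.51% × $5,640.00 = $2,583.52
Training Fund Levy: 1% × $13,430.00 = $134.30
Health Levy: 8% × $13,430.00 = $1,074.40
Total withheld: $2,583.52 + $134.30 + $1,074.40 = $3,792.22
Net pay: $13,430.00 − $3,792.22 = $9,637.78

$9,637.78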